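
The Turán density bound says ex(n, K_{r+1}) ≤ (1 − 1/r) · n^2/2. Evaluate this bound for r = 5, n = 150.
Turán density bound = (4/5) · 150^2/2 = 9000

Turán's theorem: ex(n, K_{r+1}) is achieved by the complete r-partite Turán graph T(n, r) with parts as balanced as possible, and is at most (1 − 1/r) · n^2/2. For r = 5, n = 150: the density bound is (4/5) · 22500/2 = 9000. Since 5 ∣ 150, the Turán graph T(150, 5) has parts of equal size 30, and its edge count e(T(150, 5)) = 9000 attains the density bound exactly.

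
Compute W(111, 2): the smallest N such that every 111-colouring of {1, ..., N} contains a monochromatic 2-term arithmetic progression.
W(111, 2) = 111 + 1 = 112

A 2-term AP is any pair of integers, so a monochromatic 2-AP exists iff some colour is used at least twice. With 111 colours, the colouring i ↦ i on {1, ..., 111} uses each colour once, avoiding any monochromatic pair, so W(111, 2) > 111. For {1, ..., 112}, pigeonhole forces two integers of the same colour, which form a monochromatic 2-AP. Hence W(111, 2) = 112.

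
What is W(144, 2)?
W(144, 2) = 144 + 1 = 145

A 2-term AP is any pair of integers, so a monochromatic 2-AP exists iff some colour is used at least twice. With 144 colours, the colouring i ↦ i on {1, ..., 144} uses each colour once, avoiding any monochromatic pair, so W(144, 2) > 144. For {1, ..., 145}, pigeonhole forces two integers of the same colour, which form a monochromatic 2-AP. Hence W(144, 2) = 145.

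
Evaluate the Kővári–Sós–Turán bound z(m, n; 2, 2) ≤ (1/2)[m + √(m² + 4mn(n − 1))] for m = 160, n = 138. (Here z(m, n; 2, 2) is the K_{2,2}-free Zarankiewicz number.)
z(160, 138; 2, 2) ≤ (1/2)[160 + √(160² + 4·160·138·137)] = (1/2)[160 + √12125440] = 1821.0801

Kővári–Sós–Turán: let r_1, ..., r_160 be the row sums and z = Σ r_i the total number of 1s. Each pair of columns can share at most one row with both entries 1 (else a 2×2 all-ones block appears), so Σ_i C(r_i, 2) ≤ C(138, 2) = 9453. By convexity Σ_i C(r_i, 2) ≥ 160·C(z/160, 2) = z(z − 160)/(2·160), giving z² − 160z − 160·138·137 ≤ 0 and hence z ≤ (1/2)[160 + √(25600 + 4·3024960)] = (1/2)[160 + √12125440] ≈ (1/2)(160 + 3482.1602) = 1821.0801.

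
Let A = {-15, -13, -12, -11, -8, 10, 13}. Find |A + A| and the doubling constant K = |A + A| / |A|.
K = |A + A| / |A| = 23/7

Enumerate A + A = {a + b : a, b ∈ A}. With |A| = 7, there are |A|^2 = 49 ordered sum pairs; collecting distinct values, A + A = {-30, -28, -27, -26, -25, -24, -23, -22, -21, -20, -19, -16, -5, -3, -2, -1, 0, 1, 2, 5, 20, 23, 26}, so |A + A| = 23. Thus K = 23/7. For comparison, the minimum possible |A + A| over all 7-element sets is 2·7 − 1 = 13 (so min K = 13/7), attained only by arithmetic progressions.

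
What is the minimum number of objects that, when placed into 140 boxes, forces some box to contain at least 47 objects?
n = (47 − 1)·140 + 1 = 6441

By the generalised pigeonhole principle, to guarantee some box contains ≥ r objects we need more than (r − 1) · k objects total. Threshold: n = (r − 1) · k + 1. With r = 47 and k = 140: n = 46 · 140 + 1 = 6440 + 1 = 6441. For n = 6440 = 46 · 140, we can put exactly 46 objects in every box, avoiding 47 in any single one — so 6441 is tight.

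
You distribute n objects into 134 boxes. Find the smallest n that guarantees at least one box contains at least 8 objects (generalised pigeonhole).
n = (8 − 1)·134 + 1 = 939

By the generalised pigeonhole principle, to guarantee some box contains ≥ r objects we need more than (r − 1) · k objects total. Threshold: n = (r − 1) · k + 1. With r = 8 and k = 134: n = 7 · 134 + 1 = 938 + 1 = 939. For n = 938 = 7 · 134, we can put exactly 7 objects in every box, avoiding 8 in any single one — so 939 is tight.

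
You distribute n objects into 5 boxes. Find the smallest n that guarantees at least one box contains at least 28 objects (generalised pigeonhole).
n = (28 − 1)·5 + 1 = 136

By the generalised pigeonhole principle, to guarantee some box contains ≥ r objects we need more than (r − 1) · k objects total. Threshold: n = (r − 1) · k + 1. With r = 28 and k = 5: n = 27 · 5 + 1 = 135 + 1 = 136. For n = 135 = 27 · 5, we can put exactly 27 objects in every box, avoiding 28 in any single one — so 136 is tight.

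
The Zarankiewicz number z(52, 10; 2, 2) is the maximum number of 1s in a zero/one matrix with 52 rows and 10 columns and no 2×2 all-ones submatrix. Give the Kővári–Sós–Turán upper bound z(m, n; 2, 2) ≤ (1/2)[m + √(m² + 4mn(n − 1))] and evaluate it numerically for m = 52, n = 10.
z(52, 10; 2, 2) ≤ (1/2)[52 + √(52² + 4·52·10·9)] = (1/2)[52 + √21424] = 99.1847

Kővári–Sós–Turán: let r_1, ..., r_52 be the row sums and z = Σ r_i the total number of 1s. Each pair of columns can share at most one row with both entries 1 (else a 2×2 all-ones block appears), so Σ_i C(r_i, 2) ≤ C(10, 2) = 45. By convexity Σ_i C(r_i, 2) ≥ 52·C(z/52, 2) = z(z − 52)/(2·52), giving z² − 52z − 52·10·9 ≤ 0 and hence z ≤ (1/2)[52 + √(2704 + 4·4680)] = (1/2)[52 + √21424] ≈ (1/2)(52 + 146.3694) = 99.1847.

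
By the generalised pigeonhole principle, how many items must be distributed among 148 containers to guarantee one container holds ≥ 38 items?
n = (38 − 1)·148 + 1 = 5477

By the generalised pigeonhole principle, to guarantee some box contains ≥ r objects we need more than (r − 1) · k objects total. Threshold: n = (r − 1) · k + 1. With r = 38 and k = 148: n = 37 · 148 + 1 = 5476 + 1 = 5477. For n = 5476 = 37 · 148, we can put exactly 37 objects in every box, avoiding 38 in any single one — so 5477 is tight.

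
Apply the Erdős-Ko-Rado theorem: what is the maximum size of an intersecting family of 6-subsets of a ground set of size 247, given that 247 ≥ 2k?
max |F| = C(246, 5) = 7206616494

The Erdős-Ko-Rado theorem states: for n ≥ 2k, an intersecting family of k-subsets of an n-element set has size at most C(n − 1, k − 1), with equality for 'star' families {A ⊆ [n] : |A| = k, i ∈ A} (fix an element i). For n = 247, k = 6: C(246, 5) = 7206616494.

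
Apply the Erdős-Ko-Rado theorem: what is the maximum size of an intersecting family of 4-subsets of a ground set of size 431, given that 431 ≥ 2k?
max |F| = C(430, 3) = 13158860

The Erdős-Ko-Rado theorem states: for n ≥ 2k, an intersecting family of k-subsets of an n-element set has size at most C(n − 1, k − 1), with equality for 'star' families {A ⊆ [n] : |A| = k, i ∈ A} (fix an element i). For n = 431, k = 4: C(430, 3) = 13158860.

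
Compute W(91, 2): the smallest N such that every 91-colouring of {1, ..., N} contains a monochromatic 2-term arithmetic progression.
W(91, 2) = 91 + 1 = 92

A 2-term AP is any pair of integers, so a monochromatic 2-AP exists iff some colour is used at least twice. With 91 colours, the colouring i ↦ i on {1, ..., 91} uses each colour once, avoiding any monochromatic pair, so W(91, 2) > 91. For {1, ..., 92}, pigeonhole forces two integers of the same colour, which form a monochromatic 2-AP. Hence W(91, 2) = 92.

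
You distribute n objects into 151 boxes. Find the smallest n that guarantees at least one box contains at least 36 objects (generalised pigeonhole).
n = (36 − 1)·151 + 1 = 5286

By the generalised pigeonhole principle, to guarantee some box contains ≥ r objects we need more than (r − 1) · k objects total. Threshold: n = (r − 1) · k + 1. With r = 36 and k = 151: n = 35 · 151 + 1 = 5285 + 1 = 5286. For n = 5285 = 35 · 151, we can put exactly 35 objects in every box, avoiding 36 in any single one — so 5286 is tight.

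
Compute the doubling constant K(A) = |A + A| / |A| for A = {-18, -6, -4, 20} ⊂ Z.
K = |A + A| / |A| = 10/4 = 5/2

Enumerate A + A = {a + b : a, b ∈ A}. With |A| = 4, there are |A|^2 = 16 ordered sum pairs; collecting distinct values, A + A = {-36, -24, -22, -12, -10, -8, 2, 14, 16, 40}, so |A + A| = 10. Thus K = 10/4 = 5/2. For comparison, the minimum possible |A + A| over all 4-element sets is 2·4 − 1 = 7 (so min K = 7/4), attained only by arithmetic progressions.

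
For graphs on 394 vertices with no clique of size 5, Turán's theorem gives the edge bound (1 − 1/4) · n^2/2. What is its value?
Turán density bound = (3/4) · 394^2/2 = 116427/2 ≈ 58213.5

Turán's theorem: ex(n, K_{r+1}) is achieved by the complete r-partite Turán graph T(n, r) with parts as balanced as possible, and is at most (1 − 1/r) · n^2/2. For r = 4, n = 394: the density bound is (3/4) · 155236/2 = 116427/2 ≈ 58213.5. The integer-valued extremum is e(T(394, 4)) = 58213, which is strictly less than the density bound 116427/2 since 4 ∤ 394 (the parts of T(394, 4) cannot all be equal).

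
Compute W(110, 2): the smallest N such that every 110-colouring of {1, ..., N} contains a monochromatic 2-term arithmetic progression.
W(110, 2) = 110 + 1 = 111

A 2-term AP is any pair of integers, so a monochromatic 2-AP exists iff some colour is used at least twice. With 110 colours, the colouring i ↦ i on {1, ..., 110} uses each colour once, avoiding any monochromatic pair, so W(110, 2) > 110. For {1, ..., 111}, pigeonhole forces two integers of the same colour, which form a monochromatic 2-AP. Hence W(110, 2) = 111.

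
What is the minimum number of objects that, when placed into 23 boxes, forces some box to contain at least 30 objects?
n = (30 − 1)·23 + 1 = 668

By the generalised pigeonhole principle, to guarantee some box contains ≥ r objects we need more than (r − 1) · k objects total. Threshold: n = (r − 1) · k + 1. With r = 30 and k = 23: n = 29 · 23 + 1 = 667 + 1 = 668. For n = 667 = 29 · 23, we can put exactly 29 objects in every box, avoiding 30 in any single one — so 668 is tight.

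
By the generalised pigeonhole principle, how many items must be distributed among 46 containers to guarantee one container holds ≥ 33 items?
n = (33 − 1)·46 + 1 = 1473

By the generalised pigeonhole principle, to guarantee some box contains ≥ r objects we need more than (r − 1) · k objects total. Threshold: n = (r − 1) · k + 1. With r = 33 and k = 46: n = 32 · 46 + 1 = 1472 + 1 = 1473. For n = 1472 = 32 · 46, we can put exactly 32 objects in every box, avoiding 33 in any single one — so 1473 is tight.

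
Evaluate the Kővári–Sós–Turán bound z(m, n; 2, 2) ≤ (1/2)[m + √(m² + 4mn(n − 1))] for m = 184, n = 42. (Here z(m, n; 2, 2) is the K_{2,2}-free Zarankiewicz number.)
z(184, 42; 2, 2) ≤ (1/2)[184 + √(184² + 4·184·42·41)] = (1/2)[184 + √1301248] = 662.3613

Kővári–Sós–Turán: let r_1, ..., r_184 be the row sums and z = Σ r_i the total number of 1s. Each pair of columns can share at most one row with both entries 1 (else a 2×2 all-ones block appears), so Σ_i C(r_i, 2) ≤ C(42, 2) = 861. By convexity Σ_i C(r_i, 2) ≥ 184·C(z/184, 2) = z(z − 184)/(2·184), giving z² − 184z − 184·42·41 ≤ 0 and hence z ≤ (1/2)[184 + √(33856 + 4·316848)] = (1/2)[184 + √1301248] ≈ (1/2)(184 + 1140.7226) = 662.3613.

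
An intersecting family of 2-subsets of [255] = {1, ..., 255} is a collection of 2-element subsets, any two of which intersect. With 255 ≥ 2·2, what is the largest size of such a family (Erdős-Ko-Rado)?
max |F| = C(254, 1) = 254

Erdős-Ko-Rado (1961): when n ≥ 2k, max |F| = C(n−1, k−1). The bound is attained by the star {A : i ∈ A} for any fixed i ∈ [n]. Here C(255−1, 2−1) = C(254, 1) = 254.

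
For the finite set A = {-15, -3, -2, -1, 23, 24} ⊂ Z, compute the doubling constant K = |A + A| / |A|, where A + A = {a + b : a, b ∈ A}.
K = |A + A| / |A| = 18/6 = 3

Enumerate A + A = {a + b : a, b ∈ A}. With |A| = 6, there are |A|^2 = 36 ordered sum pairs; collecting distinct values, A + A = {-30, -18, -17, -16, -6, -5, -4, -3, -2, 8, 9, 20, 21, 22, 23, 46, 47, 48}, so |A + A| = 18. Thus K = 18/6 = 3. For comparison, the minimum possible |A + A| over all 6-element sets is 2·6 − 1 = 11 (so min K = 11/6), attained only by arithmetic progressions.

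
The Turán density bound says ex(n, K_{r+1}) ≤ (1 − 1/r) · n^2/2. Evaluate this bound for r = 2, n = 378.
Turán density bound = (1/2) · 378^2/2 = 35721

Turán's theorem: ex(n, K_{r+1}) is achieved by the complete r-partite Turán graph T(n, r) with parts as balanced as possible, and is at most (1 − 1/r) · n^2/2. For r = 2, n = 378: the density bound is (1/2) · 142884/2 = 35721. Since 2 ∣ 378, the Turán graph T(378, 2) has parts of equal size 189, and its edge count e(T(378, 2)) = 35721 attains the density bound exactly.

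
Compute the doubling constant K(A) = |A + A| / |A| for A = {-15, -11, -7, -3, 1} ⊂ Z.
K = |A + A| / |A| = 9/5

Enumerate A + A = {a + b : a, b ∈ A}. With |A| = 5, there are |A|^2 = 25 ordered sum pairs; collecting distinct values, A + A = {-30, -26, -22, -18, -14, -10, -6, -2, 2}, so |A + A| = 9. Thus K = 9/5. Here |A + A| = 2|A| − 1 = 9, the minimum possible — so K = 9/5 is minimal, which holds iff A is an arithmetic progression.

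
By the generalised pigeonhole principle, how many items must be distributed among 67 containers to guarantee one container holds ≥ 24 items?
n = (24 − 1)·67 + 1 = 1542

By the generalised pigeonhole principle, to guarantee some box contains ≥ r objects we need more than (r − 1) · k objects total. Threshold: n = (r − 1) · k + 1. With r = 24 and k = 67: n = 23 · 67 + 1 = 1541 + 1 = 1542. For n = 1541 = 23 · 67, we can put exactly 23 objects in every box, avoiding 24 in any single one — so 1542 is tight.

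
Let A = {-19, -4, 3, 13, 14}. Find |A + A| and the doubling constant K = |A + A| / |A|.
K = |A + A| / |A| = 15/5 = 3

Enumerate A + A = {a + b : a, b ∈ A}. With |A| = 5, there are |A|^2 = 25 ordered sum pairs; collecting distinct values, A + A = {-38, -23, -16, -8, -6, -5, -1, 6, 9, 10, 16, 17, 26, 27, 28}, so |A + A| = 15. Thus K = 15/5 = 3. For comparison, the minimum possible |A + A| over all 5-element sets is 2·5 − 1 = 9 (so min K = 9/5), attained only by arithmetic progressions.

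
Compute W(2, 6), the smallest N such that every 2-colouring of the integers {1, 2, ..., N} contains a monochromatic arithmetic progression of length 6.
W(2, 6) = 1132

W(2, 6) = 1132. The lower bound W(2, 6) > 1131 comes from an explicit good 2-colouring of [1, 1131]; the upper bound W(2, 6) ≤ 1132 was verified by exhaustive search over 2-colourings of [1, 1132].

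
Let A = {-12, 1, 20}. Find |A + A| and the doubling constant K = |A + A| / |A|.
K = |A + A| / |A| = 6/3 = 2

Enumerate A + A = {a + b : a, b ∈ A}. With |A| = 3, there are |A|^2 = 9 ordered sum pairs; collecting distinct values, A + A = {-24, -11, 2, 8, 21, 40}, so |A + A| = 6. Thus K = 6/3 = 2. For comparison, the minimum possible |A + A| over all 3-element sets is 2·3 − 1 = 5 (so min K = 5/3), attained only by arithmetic progressions.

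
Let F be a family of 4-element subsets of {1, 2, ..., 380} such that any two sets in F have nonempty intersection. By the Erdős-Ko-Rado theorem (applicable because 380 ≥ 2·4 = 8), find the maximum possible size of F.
max |F| = C(379, 3) = 9001629

The Erdős-Ko-Rado theorem states: for n ≥ 2k, an intersecting family of k-subsets of an n-element set has size at most C(n − 1, k − 1), with equality for 'star' families {A ⊆ [n] : |A| = k, i ∈ A} (fix an element i). For n = 380, k = 4: C(379, 3) = 9001629.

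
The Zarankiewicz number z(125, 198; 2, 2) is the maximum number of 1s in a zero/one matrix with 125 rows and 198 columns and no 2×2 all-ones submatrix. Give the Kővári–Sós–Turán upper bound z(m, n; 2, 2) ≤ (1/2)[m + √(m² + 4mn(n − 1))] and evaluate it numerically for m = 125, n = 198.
z(125, 198; 2, 2) ≤ (1/2)[125 + √(125² + 4·125·198·197)] = (1/2)[125 + √19518625] = 2271.4944

Kővári–Sós–Turán: let r_1, ..., r_125 be the row sums and z = Σ r_i the total number of 1s. Each pair of columns can share at most one row with both entries 1 (else a 2×2 all-ones block appears), so Σ_i C(r_i, 2) ≤ C(198, 2) = 19503. By convexity Σ_i C(r_i, 2) ≥ 125·C(z/125, 2) = z(z − 125)/(2·125), giving z² − 125z − 125·198·197 ≤ 0 and hence z ≤ (1/2)[125 + √(15625 + 4·4875750)] = (1/2)[125 + √19518625] ≈ (1/2)(125 + 4417.9888) = 2271.4944.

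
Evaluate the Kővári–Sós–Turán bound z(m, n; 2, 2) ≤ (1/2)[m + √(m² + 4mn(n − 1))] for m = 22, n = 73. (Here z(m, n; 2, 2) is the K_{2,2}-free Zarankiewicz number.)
z(22, 73; 2, 2) ≤ (1/2)[22 + √(22² + 4·22·73·72)] = (1/2)[22 + √463012] = 351.2249

Kővári–Sós–Turán: let r_1, ..., r_22 be the row sums and z = Σ r_i the total number of 1s. Each pair of columns can share at most one row with both entries 1 (else a 2×2 all-ones block appears), so Σ_i C(r_i, 2) ≤ C(73, 2) = 2628. By convexity Σ_i C(r_i, 2) ≥ 22·C(z/22, 2) = z(z − 22)/(2·22), giving z² − 22z − 22·73·72 ≤ 0 and hence z ≤ (1/2)[22 + √(484 + 4·115632)] = (1/2)[22 + √463012] ≈ (1/2)(22 + 680.4499) = 351.2249.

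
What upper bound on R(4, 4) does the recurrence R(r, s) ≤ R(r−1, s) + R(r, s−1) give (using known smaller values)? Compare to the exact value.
R(4, 4) ≤ R(3, 4) + R(4, 3) = 9 + 9 = 18; exact value R(4, 4) = 18.

The Erdős–Szekeres recurrence R(r, s) ≤ R(r−1, s) + R(r, s−1) applied to (r, s) = (4, 4) gives
  R(4, 4) ≤ R(3, 4) + R(4, 3) = 9 + 9 = 18.
(Recall R(2, k) = k and R is symmetric.) Here the recurrence bound is tight: a matching lower-bound construction on K_{17} shows R(4, 4) > 17, so R(4, 4) = 18 exactly.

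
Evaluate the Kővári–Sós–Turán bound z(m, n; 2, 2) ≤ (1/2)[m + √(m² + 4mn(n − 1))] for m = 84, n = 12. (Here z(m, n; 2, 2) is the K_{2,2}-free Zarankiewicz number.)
z(84, 12; 2, 2) ≤ (1/2)[84 + √(84² + 4·84·12·11)] = (1/2)[84 + √51408] = 155.3667

Kővári–Sós–Turán: let r_1, ..., r_84 be the row sums and z = Σ r_i the total number of 1s. Each pair of columns can share at most one row with both entries 1 (else a 2×2 all-ones block appears), so Σ_i C(r_i, 2) ≤ C(12, 2) = 66. By convexity Σ_i C(r_i, 2) ≥ 84·C(z/84, 2) = z(z − 84)/(2·84), giving z² − 84z − 84·12·11 ≤ 0 and hence z ≤ (1/2)[84 + √(7056 + 4·11088)] = (1/2)[84 + √51408] ≈ (1/2)(84 + 226.7333) = 155.3667.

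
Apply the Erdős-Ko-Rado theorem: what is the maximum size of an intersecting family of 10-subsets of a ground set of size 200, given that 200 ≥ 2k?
max |F| = C(199, 9) = 1122550215450664

Erdős-Ko-Rado (1961): when n ≥ 2k, max |F| = C(n−1, k−1). The bound is attained by the star {A : i ∈ A} for any fixed i ∈ [n]. Here C(200−1, 10−1) = C(199, 9) = 1122550215450664.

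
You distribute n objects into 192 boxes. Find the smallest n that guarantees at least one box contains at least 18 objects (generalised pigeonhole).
n = (18 − 1)·192 + 1 = 3265

By the generalised pigeonhole principle, to guarantee some box contains ≥ r objects we need more than (r − 1) · k objects total. Threshold: n = (r − 1) · k + 1. With r = 18 and k = 192: n = 17 · 192 + 1 = 3264 + 1 = 3265. For n = 3264 = 17 · 192, we can put exactly 17 objects in every box, avoiding 18 in any single one — so 3265 is tight.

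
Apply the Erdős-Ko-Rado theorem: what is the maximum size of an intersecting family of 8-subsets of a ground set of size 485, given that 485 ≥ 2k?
max |F| = C(484, 7) = 1181840090201056

Erdős-Ko-Rado (1961): when n ≥ 2k, max |F| = C(n−1, k−1). The bound is attained by the star {A : i ∈ A} for any fixed i ∈ [n]. Here C(485−1, 8−1) = C(484, 7) = 1181840090201056.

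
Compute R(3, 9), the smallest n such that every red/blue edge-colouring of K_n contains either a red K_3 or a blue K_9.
R(3, 9) = 36

Lower bound: an explicit 2-colouring of K_{35} (typically a Paley-type or other structured construction) avoids a red K_3 and a blue K_9, showing R(3, 9) > 35.
Upper bound: the simple Erdős–Szekeres recurrence only gives R(3, 9) ≤ 37; the tight bound R(3, 9) ≤ 36 requires a sharper case analysis (or computer search) of 2-colourings of K_{36}.
Hence R(3, 9) = 36.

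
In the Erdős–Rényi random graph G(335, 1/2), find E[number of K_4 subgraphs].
E[# K_4] = C(335, 4) · (1/2)^C(4, 2) = 515421285 / 2^6 = 8053457.578125

For each 4-subset S of vertices (there are C(335, 4) = 515421285 such S), let X_S = 1 if S induces a K_4 (all C(4, 2) = 6 edges present). Then P(X_S = 1) = (1/2)^6 = 1/64. By linearity of expectation, E[# K_4] = C(335, 4) · (1/2)^6 = 515421285 / 64 = 8053457.578125.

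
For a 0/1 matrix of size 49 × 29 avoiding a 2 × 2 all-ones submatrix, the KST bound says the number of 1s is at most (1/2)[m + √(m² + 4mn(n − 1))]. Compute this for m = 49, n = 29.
z(49, 29; 2, 2) ≤ (1/2)[49 + √(49² + 4·49·29·28)] = (1/2)[49 + √161553] = 225.4683

Kővári–Sós–Turán: let r_1, ..., r_49 be the row sums and z = Σ r_i the total number of 1s. Each pair of columns can share at most one row with both entries 1 (else a 2×2 all-ones block appears), so Σ_i C(r_i, 2) ≤ C(29, 2) = 406. By convexity Σ_i C(r_i, 2) ≥ 49·C(z/49, 2) = z(z − 49)/(2·49), giving z² − 49z − 49·29·28 ≤ 0 and hence z ≤ (1/2)[49 + √(2401 + 4·39788)] = (1/2)[49 + √161553] ≈ (1/2)(49 + 401.9366) = 225.4683.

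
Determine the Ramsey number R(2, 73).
R(2, 73) = 73

R(2, k) = k for all k ≥ 2: in a 2-colouring of K_k, either some edge is red (a red K_2) or all edges are blue (a blue K_k). And K_{72} coloured all-blue has no blue K_73, so R(2, 73) > 72. Hence R(2, 73) = 73.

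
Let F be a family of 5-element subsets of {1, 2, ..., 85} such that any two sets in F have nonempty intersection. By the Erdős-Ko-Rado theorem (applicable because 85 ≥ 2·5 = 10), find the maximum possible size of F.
max |F| = C(84, 4) = 1929501

Erdős-Ko-Rado (1961): when n ≥ 2k, max |F| = C(n−1, k−1). The bound is attained by the star {A : i ∈ A} for any fixed i ∈ [n]. Here C(85−1, 5−1) = C(84, 4) = 1929501.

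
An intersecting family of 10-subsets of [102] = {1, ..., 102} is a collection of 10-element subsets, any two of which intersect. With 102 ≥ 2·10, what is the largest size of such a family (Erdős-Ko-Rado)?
max |F| = C(101, 9) = 2088319702700

Erdős-Ko-Rado (1961): when n ≥ 2k, max |F| = C(n−1, k−1). The bound is attained by the star {A : i ∈ A} for any fixed i ∈ [n]. Here C(102−1, 10−1) = C(101, 9) = 2088319702700.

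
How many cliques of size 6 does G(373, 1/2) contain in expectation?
E[# K_6] = C(373, 6) · (1/2)^C(6, 2) = 3592271012232 / 2^15 = 449033876529/4096 ≈ 109627411.261963

For each 6-subset S of vertices (there are C(373, 6) = 3592271012232 such S), let X_S = 1 if S induces a K_6 (all C(6, 2) = 15 edges present). Then P(X_S = 1) = (1/2)^15 = 1/32768. By linearity of expectation, E[# K_6] = C(373, 6) · (1/2)^15 = 3592271012232 / 32768 = 449033876529/4096 ≈ 109627411.261963.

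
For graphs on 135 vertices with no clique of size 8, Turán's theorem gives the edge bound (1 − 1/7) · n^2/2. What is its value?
Turán density bound = (6/7) · 135^2/2 = 54675/7 ≈ 7810.7143

Turán's theorem: ex(n, K_{r+1}) is achieved by the complete r-partite Turán graph T(n, r) with parts as balanced as possible, and is at most (1 − 1/r) · n^2/2. For r = 7, n = 135: the density bound is (6/7) · 18225/2 = 54675/7 ≈ 7810.7143. The integer-valued extremum is e(T(135, 7)) = 7810, which is strictly less than the density bound 54675/7 since 7 ∤ 135 (the parts of T(135, 7) cannot all be equal).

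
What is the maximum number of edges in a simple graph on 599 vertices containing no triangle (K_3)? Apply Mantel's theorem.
ex(599, K_3) = ⌊599^2/4⌋ = 89700

Mantel (1907): a triangle-free graph on n vertices has at most ⌊n^2/4⌋ edges, with equality for the complete bipartite graph K_{⌊n/2⌋, ⌈n/2⌉}. For n = 599: ⌊599^2/4⌋ = ⌊358801/4⌋ = 89700. The extremal graph is K_{299, 300}, which has 299·300 = 89700 edges.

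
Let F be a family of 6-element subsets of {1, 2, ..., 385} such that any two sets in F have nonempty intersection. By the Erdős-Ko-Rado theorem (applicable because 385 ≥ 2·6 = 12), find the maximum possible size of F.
max |F| = C(384, 5) = 67782984576

The Erdős-Ko-Rado theorem states: for n ≥ 2k, an intersecting family of k-subsets of an n-element set has size at most C(n − 1, k − 1), with equality for 'star' families {A ⊆ [n] : |A| = k, i ∈ A} (fix an element i). For n = 385, k = 6: C(384, 5) = 67782984576.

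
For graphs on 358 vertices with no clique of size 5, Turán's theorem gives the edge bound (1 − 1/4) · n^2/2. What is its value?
Turán density bound = (3/4) · 358^2/2 = 96123/2 ≈ 48061.5

Turán's theorem: ex(n, K_{r+1}) is achieved by the complete r-partite Turán graph T(n, r) with parts as balanced as possible, and is at most (1 − 1/r) · n^2/2. For r = 4, n = 358: the density bound is (3/4) · 128164/2 = 96123/2 ≈ 48061.5. The integer-valued extremum is e(T(358, 4)) = 48061, which is strictly less than the density bound 96123/2 since 4 ∤ 358 (the parts of T(358, 4) cannot all be equal).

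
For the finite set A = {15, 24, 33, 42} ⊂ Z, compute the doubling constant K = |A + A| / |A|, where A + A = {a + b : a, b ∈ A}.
K = |A + A| / |A| = 7/4

Enumerate A + A = {a + b : a, b ∈ A}. With |A| = 4, there are |A|^2 = 16 ordered sum pairs; collecting distinct values, A + A = {30, 39, 48, 57, 66, 75, 84}, so |A + A| = 7. Thus K = 7/4. Here |A + A| = 2|A| − 1 = 7, the minimum possible — so K = 7/4 is minimal, which holds iff A is an arithmetic progression.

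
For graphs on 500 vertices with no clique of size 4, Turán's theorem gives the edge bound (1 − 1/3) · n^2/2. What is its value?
Turán density bound = (2/3) · 500^2/2 = 250000/3 ≈ 83333.3333

Turán's theorem: ex(n, K_{r+1}) is achieved by the complete r-partite Turán graph T(n, r) with parts as balanced as possible, and is at most (1 − 1/r) · n^2/2. For r = 3, n = 500: the density bound is (2/3) · 250000/2 = 250000/3 ≈ 83333.3333. The integer-valued extremum is e(T(500, 3)) = 83333, which is strictly less than the density bound 250000/3 since 3 ∤ 500 (the parts of T(500, 3) cannot all be equal).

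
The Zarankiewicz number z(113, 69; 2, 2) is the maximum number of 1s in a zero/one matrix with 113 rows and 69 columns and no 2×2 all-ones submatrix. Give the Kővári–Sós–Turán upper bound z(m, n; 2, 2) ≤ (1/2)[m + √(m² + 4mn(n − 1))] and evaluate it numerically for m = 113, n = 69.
z(113, 69; 2, 2) ≤ (1/2)[113 + √(113² + 4·113·69·68)] = (1/2)[113 + √2133553] = 786.8343

Kővári–Sós–Turán: let r_1, ..., r_113 be the row sums and z = Σ r_i the total number of 1s. Each pair of columns can share at most one row with both entries 1 (else a 2×2 all-ones block appears), so Σ_i C(r_i, 2) ≤ C(69, 2) = 2346. By convexity Σ_i C(r_i, 2) ≥ 113·C(z/113, 2) = z(z − 113)/(2·113), giving z² − 113z − 113·69·68 ≤ 0 and hence z ≤ (1/2)[113 + √(12769 + 4·530196)] = (1/2)[113 + √2133553] ≈ (1/2)(113 + 1460.6687) = 786.8343.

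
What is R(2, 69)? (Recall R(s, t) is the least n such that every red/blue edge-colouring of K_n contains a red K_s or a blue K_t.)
R(2, 69) = 69

R(2, k) = k for all k ≥ 2: in a 2-colouring of K_k, either some edge is red (a red K_2) or all edges are blue (a blue K_k). And K_{68} coloured all-blue has no blue K_69, so R(2, 69) > 68. Hence R(2, 69) = 69.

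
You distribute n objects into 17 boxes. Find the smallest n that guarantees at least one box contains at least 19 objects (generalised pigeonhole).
n = (19 − 1)·17 + 1 = 307

By the generalised pigeonhole principle, to guarantee some box contains ≥ r objects we need more than (r − 1) · k objects total. Threshold: n = (r − 1) · k + 1. With r = 19 and k = 17: n = 18 · 17 + 1 = 306 + 1 = 307. For n = 306 = 18 · 17, we can put exactly 18 objects in every box, avoiding 19 in any single one — so 307 is tight.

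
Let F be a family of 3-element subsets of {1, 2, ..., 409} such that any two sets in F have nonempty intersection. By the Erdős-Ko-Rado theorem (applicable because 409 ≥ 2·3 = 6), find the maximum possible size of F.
max |F| = C(408, 2) = 83028

The Erdős-Ko-Rado theorem states: for n ≥ 2k, an intersecting family of k-subsets of an n-element set has size at most C(n − 1, k − 1), with equality for 'star' families {A ⊆ [n] : |A| = k, i ∈ A} (fix an element i). For n = 409, k = 3: C(408, 2) = 83028.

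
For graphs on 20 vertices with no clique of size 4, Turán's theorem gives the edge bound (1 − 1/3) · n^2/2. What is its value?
Turán density bound = (2/3) · 20^2/2 = 400/3 ≈ 133.3333

Turán's theorem: ex(n, K_{r+1}) is achieved by the complete r-partite Turán graph T(n, r) with parts as balanced as possible, and is at most (1 − 1/r) · n^2/2. For r = 3, n = 20: the density bound is (2/3) · 400/2 = 400/3 ≈ 133.3333. The integer-valued extremum is e(T(20, 3)) = 133, which is strictly less than the density bound 400/3 since 3 ∤ 20 (the parts of T(20, 3) cannot all be equal).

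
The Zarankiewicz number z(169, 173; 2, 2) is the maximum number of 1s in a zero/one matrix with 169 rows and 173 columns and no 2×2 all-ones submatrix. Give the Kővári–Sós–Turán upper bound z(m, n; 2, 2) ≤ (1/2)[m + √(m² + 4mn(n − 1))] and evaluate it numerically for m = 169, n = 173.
z(169, 173; 2, 2) ≤ (1/2)[169 + √(169² + 4·169·173·172)] = (1/2)[169 + √20143617] = 2328.5821

Kővári–Sós–Turán: let r_1, ..., r_169 be the row sums and z = Σ r_i the total number of 1s. Each pair of columns can share at most one row with both entries 1 (else a 2×2 all-ones block appears), so Σ_i C(r_i, 2) ≤ C(173, 2) = 14878. By convexity Σ_i C(r_i, 2) ≥ 169·C(z/169, 2) = z(z − 169)/(2·169), giving z² − 169z − 169·173·172 ≤ 0 and hence z ≤ (1/2)[169 + √(28561 + 4·5028764)] = (1/2)[169 + √20143617] ≈ (1/2)(169 + 4488.1641) = 2328.5821.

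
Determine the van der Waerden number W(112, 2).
W(112, 2) = 112 + 1 = 113

A 2-term AP is any pair of integers, so a monochromatic 2-AP exists iff some colour is used at least twice. With 112 colours, the colouring i ↦ i on {1, ..., 112} uses each colour once, avoiding any monochromatic pair, so W(112, 2) > 112. For {1, ..., 113}, pigeonhole forces two integers of the same colour, which form a monochromatic 2-AP. Hence W(112, 2) = 113.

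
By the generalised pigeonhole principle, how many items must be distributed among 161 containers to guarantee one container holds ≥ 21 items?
n = (21 − 1)·161 + 1 = 3221

By the generalised pigeonhole principle, to guarantee some box contains ≥ r objects we need more than (r − 1) · k objects total. Threshold: n = (r − 1) · k + 1. With r = 21 and k = 161: n = 20 · 161 + 1 = 3220 + 1 = 3221. For n = 3220 = 20 · 161, we can put exactly 20 objects in every box, avoiding 21 in any single one — so 3221 is tight.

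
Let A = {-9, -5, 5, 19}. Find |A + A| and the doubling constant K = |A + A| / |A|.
K = |A + A| / |A| = 9/4

Enumerate A + A = {a + b : a, b ∈ A}. With |A| = 4, there are |A|^2 = 16 ordered sum pairs; collecting distinct values, A + A = {-18, -14, -10, -4, 0, 10, 14, 24, 38}, so |A + A| = 9. Thus K = 9/4. For comparison, the minimum possible |A + A| over all 4-element sets is 2·4 − 1 = 7 (so min K = 7/4), attained only by arithmetic progressions.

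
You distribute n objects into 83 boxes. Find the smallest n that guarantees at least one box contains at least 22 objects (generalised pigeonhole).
n = (22 − 1)·83 + 1 = 1744

By the generalised pigeonhole principle, to guarantee some box contains ≥ r objects we need more than (r − 1) · k objects total. Threshold: n = (r − 1) · k + 1. With r = 22 and k = 83: n = 21 · 83 + 1 = 1743 + 1 = 1744. For n = 1743 = 21 · 83, we can put exactly 21 objects in every box, avoiding 22 in any single one — so 1744 is tight.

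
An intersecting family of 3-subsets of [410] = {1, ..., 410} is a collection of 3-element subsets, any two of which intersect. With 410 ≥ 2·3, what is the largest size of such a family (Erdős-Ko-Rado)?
max |F| = C(409, 2) = 83436

Erdős-Ko-Rado (1961): when n ≥ 2k, max |F| = C(n−1, k−1). The bound is attained by the star {A : i ∈ A} for any fixed i ∈ [n]. Here C(410−1, 3−1) = C(409, 2) = 83436.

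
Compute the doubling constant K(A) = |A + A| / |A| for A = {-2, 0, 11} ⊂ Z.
K = |A + A| / |A| = 6/3 = 2

Enumerate A + A = {a + b : a, b ∈ A}. With |A| = 3, there are |A|^2 = 9 ordered sum pairs; collecting distinct values, A + A = {-4, -2, 0, 9, 11, 22}, so |A + A| = 6. Thus K = 6/3 = 2. For comparison, the minimum possible |A + A| over all 3-element sets is 2·3 − 1 = 5 (so min K = 5/3), attained only by arithmetic progressions.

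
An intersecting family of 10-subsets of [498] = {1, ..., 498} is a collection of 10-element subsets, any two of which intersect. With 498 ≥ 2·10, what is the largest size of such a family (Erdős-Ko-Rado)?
max |F| = C(497, 9) = 4740297879519772570

The Erdős-Ko-Rado theorem states: for n ≥ 2k, an intersecting family of k-subsets of an n-element set has size at most C(n − 1, k − 1), with equality for 'star' families {A ⊆ [n] : |A| = k, i ∈ A} (fix an element i). For n = 498, k = 10: C(497, 9) = 4740297879519772570.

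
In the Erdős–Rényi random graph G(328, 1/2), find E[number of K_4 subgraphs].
E[# K_4] = C(328, 4) · (1/2)^C(4, 2) = 473490550 / 2^6 = 236745275/32 = 7398289.84375

For each 4-subset S of vertices (there are C(328, 4) = 473490550 such S), let X_S = 1 if S induces a K_4 (all C(4, 2) = 6 edges present). Then P(X_S = 1) = (1/2)^6 = 1/64. By linearity of expectation, E[# K_4] = C(328, 4) · (1/2)^6 = 473490550 / 64 = 236745275/32 = 7398289.84375.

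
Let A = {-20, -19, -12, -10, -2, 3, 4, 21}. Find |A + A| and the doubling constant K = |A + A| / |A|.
K = |A + A| / |A| = 32/8 = 4

Enumerate A + A = {a + b : a, b ∈ A}. With |A| = 8, there are |A|^2 = 64 ordered sum pairs; collecting distinct values, A + A = {-40, -39, -38, -32, -31, -30, -29, -24, -22, -21, -20, -17, -16, -15, -14, -12, -9, -8, -7, -6, -4, 1, 2, 6, 7, 8, 9, 11, 19, 24, 25, 42}, so |A + A| = 32. Thus K = 32/8 = 4. For comparison, the minimum possible |A + A| over all 8-element sets is 2·8 − 1 = 15 (so min K = 15/8), attained only by arithmetic progressions.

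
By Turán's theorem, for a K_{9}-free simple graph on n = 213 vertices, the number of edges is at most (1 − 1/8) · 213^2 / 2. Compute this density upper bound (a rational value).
Turán density bound = (7/8) · 213^2/2 = 317583/16 ≈ 19848.9375

Turán's theorem: ex(n, K_{r+1}) is achieved by the complete r-partite Turán graph T(n, r) with parts as balanced as possible, and is at most (1 − 1/r) · n^2/2. For r = 8, n = 213: the density bound is (7/8) · 45369/2 = 317583/16 ≈ 19848.9375. The integer-valued extremum is e(T(213, 8)) = 19848, which is strictly less than the density bound 317583/16 since 8 ∤ 213 (the parts of T(213, 8) cannot all be equal).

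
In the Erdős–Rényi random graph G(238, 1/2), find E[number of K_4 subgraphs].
E[# K_4] = C(238, 4) · (1/2)^C(4, 2) = 130344865 / 2^6 = 2036638.515625

For each 4-subset S of vertices (there are C(238, 4) = 130344865 such S), let X_S = 1 if S induces a K_4 (all C(4, 2) = 6 edges present). Then P(X_S = 1) = (1/2)^6 = 1/64. By linearity of expectation, E[# K_4] = C(238, 4) · (1/2)^6 = 130344865 / 64 = 2036638.515625.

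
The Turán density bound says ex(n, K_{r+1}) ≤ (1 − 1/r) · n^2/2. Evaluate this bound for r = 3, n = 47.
Turán density bound = (2/3) · 47^2/2 = 2209/3 ≈ 736.3333

Turán's theorem: ex(n, K_{r+1}) is achieved by the complete r-partite Turán graph T(n, r) with parts as balanced as possible, and is at most (1 − 1/r) · n^2/2. For r = 3, n = 47: the density bound is (2/3) · 2209/2 = 2209/3 ≈ 736.3333. The integer-valued extremum is e(T(47, 3)) = 736, which is strictly less than the density bound 2209/3 since 3 ∤ 47 (the parts of T(47, 3) cannot all be equal).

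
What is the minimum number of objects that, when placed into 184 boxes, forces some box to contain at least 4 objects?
n = (4 − 1)·184 + 1 = 553

By the generalised pigeonhole principle, to guarantee some box contains ≥ r objects we need more than (r − 1) · k objects total. Threshold: n = (r − 1) · k + 1. With r = 4 and k = 184: n = 3 · 184 + 1 = 552 + 1 = 553. For n = 552 = 3 · 184, we can put exactly 3 objects in every box, avoiding 4 in any single one — so 553 is tight.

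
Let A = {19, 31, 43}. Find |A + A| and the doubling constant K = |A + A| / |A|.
K = |A + A| / |A| = 5/3

Enumerate A + A = {a + b : a, b ∈ A}. With |A| = 3, there are |A|^2 = 9 ordered sum pairs; collecting distinct values, A + A = {38, 50, 62, 74, 86}, so |A + A| = 5. Thus K = 5/3. Here |A + A| = 2|A| − 1 = 5, the minimum possible — so K = 5/3 is minimal, which holds iff A is an arithmetic progression.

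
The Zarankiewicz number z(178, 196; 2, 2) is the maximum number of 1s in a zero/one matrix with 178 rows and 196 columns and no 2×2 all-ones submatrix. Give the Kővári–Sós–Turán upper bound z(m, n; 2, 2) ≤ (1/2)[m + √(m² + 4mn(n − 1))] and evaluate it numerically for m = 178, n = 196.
z(178, 196; 2, 2) ≤ (1/2)[178 + √(178² + 4·178·196·195)] = (1/2)[178 + √27244324] = 2698.8048

Kővári–Sós–Turán: let r_1, ..., r_178 be the row sums and z = Σ r_i the total number of 1s. Each pair of columns can share at most one row with both entries 1 (else a 2×2 all-ones block appears), so Σ_i C(r_i, 2) ≤ C(196, 2) = 19110. By convexity Σ_i C(r_i, 2) ≥ 178·C(z/178, 2) = z(z − 178)/(2·178), giving z² − 178z − 178·196·195 ≤ 0 and hence z ≤ (1/2)[178 + √(31684 + 4·6803160)] = (1/2)[178 + √27244324] ≈ (1/2)(178 + 5219.6096) = 2698.8048.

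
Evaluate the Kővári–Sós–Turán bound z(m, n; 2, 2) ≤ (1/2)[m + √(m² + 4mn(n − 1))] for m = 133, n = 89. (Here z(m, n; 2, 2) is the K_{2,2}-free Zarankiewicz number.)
z(133, 89; 2, 2) ≤ (1/2)[133 + √(133² + 4·133·89·88)] = (1/2)[133 + √4184313] = 1089.2797

Kővári–Sós–Turán: let r_1, ..., r_133 be the row sums and z = Σ r_i the total number of 1s. Each pair of columns can share at most one row with both entries 1 (else a 2×2 all-ones block appears), so Σ_i C(r_i, 2) ≤ C(89, 2) = 3916. By convexity Σ_i C(r_i, 2) ≥ 133·C(z/133, 2) = z(z − 133)/(2·133), giving z² − 133z − 133·89·88 ≤ 0 and hence z ≤ (1/2)[133 + √(17689 + 4·1041656)] = (1/2)[133 + √4184313] ≈ (1/2)(133 + 2045.5593) = 1089.2797.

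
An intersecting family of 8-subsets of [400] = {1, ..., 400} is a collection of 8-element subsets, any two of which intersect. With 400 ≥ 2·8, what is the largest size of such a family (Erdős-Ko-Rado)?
max |F| = C(399, 7) = 302968161730179

Erdős-Ko-Rado (1961): when n ≥ 2k, max |F| = C(n−1, k−1). The bound is attained by the star {A : i ∈ A} for any fixed i ∈ [n]. Here C(400−1, 8−1) = C(399, 7) = 302968161730179.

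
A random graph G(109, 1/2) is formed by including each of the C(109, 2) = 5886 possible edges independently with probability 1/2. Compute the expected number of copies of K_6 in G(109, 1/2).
E[# K_6] = C(109, 6) · (1/2)^C(6, 2) = 2025023364 / 2^15 = 506255841/8192 ≈ 61798.808716

For each 6-subset S of vertices (there are C(109, 6) = 2025023364 such S), let X_S = 1 if S induces a K_6 (all C(6, 2) = 15 edges present). Then P(X_S = 1) = (1/2)^15 = 1/32768. By linearity of expectation, E[# K_6] = C(109, 6) · (1/2)^15 = 2025023364 / 32768 = 506255841/8192 ≈ 61798.808716.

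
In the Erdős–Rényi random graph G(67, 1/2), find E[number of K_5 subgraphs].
E[# K_5] = C(67, 5) · (1/2)^C(5, 2) = 9657648 / 2^10 = 603603/64 = 9431.296875

For each 5-subset S of vertices (there are C(67, 5) = 9657648 such S), let X_S = 1 if S induces a K_5 (all C(5, 2) = 10 edges present). Then P(X_S = 1) = (1/2)^10 = 1/1024. By linearity of expectation, E[# K_5] = C(67, 5) · (1/2)^10 = 9657648 / 1024 = 603603/64 = 9431.296875.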